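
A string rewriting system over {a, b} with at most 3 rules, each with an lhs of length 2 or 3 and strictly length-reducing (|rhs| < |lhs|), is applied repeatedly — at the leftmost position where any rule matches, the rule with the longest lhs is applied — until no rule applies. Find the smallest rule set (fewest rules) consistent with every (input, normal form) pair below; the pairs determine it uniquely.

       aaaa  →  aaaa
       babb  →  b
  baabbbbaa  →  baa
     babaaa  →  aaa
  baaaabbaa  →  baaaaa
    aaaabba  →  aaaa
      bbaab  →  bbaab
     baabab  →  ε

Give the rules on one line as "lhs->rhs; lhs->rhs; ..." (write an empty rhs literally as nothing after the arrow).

  | aaaa
  | babb => b
  | baabbbbaa => babbaa => baa
  | babaaa => aaa

aba->; abb->; bab->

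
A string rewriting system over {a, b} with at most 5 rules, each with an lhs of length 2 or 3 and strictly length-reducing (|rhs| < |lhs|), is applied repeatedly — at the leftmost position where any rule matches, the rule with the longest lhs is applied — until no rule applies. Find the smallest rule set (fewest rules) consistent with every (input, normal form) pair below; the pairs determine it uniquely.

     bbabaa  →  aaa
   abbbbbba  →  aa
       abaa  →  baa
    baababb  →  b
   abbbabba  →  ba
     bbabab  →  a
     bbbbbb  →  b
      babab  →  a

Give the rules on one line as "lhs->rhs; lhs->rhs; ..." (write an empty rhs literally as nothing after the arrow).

aab->a; ab->b; bb->b; bba->aa

  | bbabaa => aabaa => aaa
  | abbbbbba => bbbbbba => bbbbba => bbbba => bbba => bba => aa
  | abaa => baa
  | baababb => baabb => bab => bb => b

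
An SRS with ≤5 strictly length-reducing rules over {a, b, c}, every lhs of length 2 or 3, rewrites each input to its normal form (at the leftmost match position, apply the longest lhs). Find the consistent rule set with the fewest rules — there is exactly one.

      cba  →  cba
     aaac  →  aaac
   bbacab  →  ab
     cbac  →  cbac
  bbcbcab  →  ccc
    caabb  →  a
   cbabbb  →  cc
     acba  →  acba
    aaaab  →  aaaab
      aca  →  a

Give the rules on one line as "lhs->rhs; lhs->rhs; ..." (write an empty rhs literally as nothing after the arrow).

  | cba
  | aaac
  | bbacab => acab => ab
  | cbac

bab->c; bb->; bbc->cb; ca->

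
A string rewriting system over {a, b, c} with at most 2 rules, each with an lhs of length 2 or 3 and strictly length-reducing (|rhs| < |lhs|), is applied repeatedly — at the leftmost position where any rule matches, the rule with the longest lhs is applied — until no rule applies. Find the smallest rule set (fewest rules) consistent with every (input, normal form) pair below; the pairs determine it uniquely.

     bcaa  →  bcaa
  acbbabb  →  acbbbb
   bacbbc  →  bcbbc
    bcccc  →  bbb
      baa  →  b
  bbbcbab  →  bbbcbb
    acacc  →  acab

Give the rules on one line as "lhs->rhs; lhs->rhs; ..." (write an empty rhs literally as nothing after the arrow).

ba->b; cc->b

  | bcaa
  | acbbabb => acbbbb
  | bacbbc => bcbbc
  | bcccc => bbcc => bbb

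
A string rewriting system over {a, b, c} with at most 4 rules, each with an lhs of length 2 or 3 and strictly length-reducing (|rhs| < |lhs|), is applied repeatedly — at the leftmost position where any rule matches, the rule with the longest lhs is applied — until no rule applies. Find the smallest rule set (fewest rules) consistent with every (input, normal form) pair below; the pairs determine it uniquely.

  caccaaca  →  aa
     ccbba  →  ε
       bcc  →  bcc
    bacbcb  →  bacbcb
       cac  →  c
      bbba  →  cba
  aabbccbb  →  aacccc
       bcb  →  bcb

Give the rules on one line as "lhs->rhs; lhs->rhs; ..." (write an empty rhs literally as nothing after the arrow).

  | caccaaca => ccaaca => aaca => aa
  | ccbba => ccca => ca => ε
  | bcc
  | bacbcb

bb->c; ca->; cca->a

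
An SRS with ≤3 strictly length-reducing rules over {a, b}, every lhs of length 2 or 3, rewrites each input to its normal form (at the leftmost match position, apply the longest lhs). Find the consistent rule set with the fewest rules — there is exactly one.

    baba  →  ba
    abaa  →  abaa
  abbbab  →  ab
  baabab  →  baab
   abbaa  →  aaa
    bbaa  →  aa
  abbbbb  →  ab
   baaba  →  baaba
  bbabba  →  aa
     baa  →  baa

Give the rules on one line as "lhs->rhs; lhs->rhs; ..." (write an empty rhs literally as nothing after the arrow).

bab->b; bb->

  | baba => ba
  | abaa
  | abbbab => abab => ab
  | baabab => baab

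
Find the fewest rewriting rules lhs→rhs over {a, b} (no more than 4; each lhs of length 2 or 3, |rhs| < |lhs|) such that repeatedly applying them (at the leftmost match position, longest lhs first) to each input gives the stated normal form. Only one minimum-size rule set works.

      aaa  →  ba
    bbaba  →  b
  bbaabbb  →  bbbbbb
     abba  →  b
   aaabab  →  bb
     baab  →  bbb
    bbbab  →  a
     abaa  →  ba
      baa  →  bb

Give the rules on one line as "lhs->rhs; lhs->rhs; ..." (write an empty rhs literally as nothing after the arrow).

aa->b; ab->a; bab->ab

  | aaa => ba
  | bbaba => baba => aba => aa => b
  | bbaabbb => bbbbbb
  | abba => aba => aa => b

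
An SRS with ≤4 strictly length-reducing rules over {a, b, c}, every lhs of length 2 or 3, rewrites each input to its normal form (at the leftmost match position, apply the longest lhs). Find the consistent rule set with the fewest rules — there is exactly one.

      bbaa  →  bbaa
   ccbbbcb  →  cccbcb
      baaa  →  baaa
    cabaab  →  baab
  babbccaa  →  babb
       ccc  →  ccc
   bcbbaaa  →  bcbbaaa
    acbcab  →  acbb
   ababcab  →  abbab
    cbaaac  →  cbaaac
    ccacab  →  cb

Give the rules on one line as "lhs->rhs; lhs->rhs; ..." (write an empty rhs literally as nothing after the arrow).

  | bbaa
  | ccbbbcb => cccbcb
  | baaa
  | cabaab => baab

abc->b; bbb->cb; ca->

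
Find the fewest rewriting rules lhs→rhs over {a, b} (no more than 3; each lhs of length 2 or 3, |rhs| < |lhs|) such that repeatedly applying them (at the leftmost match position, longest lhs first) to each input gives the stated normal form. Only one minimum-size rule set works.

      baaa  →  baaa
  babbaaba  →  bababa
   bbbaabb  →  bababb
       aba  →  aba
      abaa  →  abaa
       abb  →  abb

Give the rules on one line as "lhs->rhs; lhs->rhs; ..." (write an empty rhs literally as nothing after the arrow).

aab->ab; bba->ab

  | baaa
  | babbaaba => baababa => bababa
  | bbbaabb => bababb
  | aba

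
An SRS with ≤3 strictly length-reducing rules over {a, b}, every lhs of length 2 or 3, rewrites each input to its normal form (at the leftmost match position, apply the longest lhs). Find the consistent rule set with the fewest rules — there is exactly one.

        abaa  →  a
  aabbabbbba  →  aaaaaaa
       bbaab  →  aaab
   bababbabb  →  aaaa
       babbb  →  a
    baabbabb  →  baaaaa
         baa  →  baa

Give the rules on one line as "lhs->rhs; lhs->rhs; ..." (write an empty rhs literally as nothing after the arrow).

  | abaa => a
  | aabbabbbba => aaaabbbba => aaaaabba => aaaaaaa
  | bbaab => aaab
  | bababbabb => abbabb => aaabb => aaaa

aba->; bab->; bb->a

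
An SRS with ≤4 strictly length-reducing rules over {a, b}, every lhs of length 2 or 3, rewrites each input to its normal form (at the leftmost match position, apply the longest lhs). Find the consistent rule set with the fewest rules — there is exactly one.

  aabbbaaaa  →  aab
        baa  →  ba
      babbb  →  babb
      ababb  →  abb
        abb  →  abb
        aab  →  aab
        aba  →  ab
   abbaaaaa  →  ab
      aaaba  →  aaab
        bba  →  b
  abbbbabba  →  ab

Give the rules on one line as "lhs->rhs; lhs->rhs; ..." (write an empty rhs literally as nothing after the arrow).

aba->ab; baa->ba; bba->b; bbb->bb

  | aabbbaaaa => aabbaaaa => aabaaa => aabaa => aaba => aab
  | baa => ba
  | babbb => babb
  | ababb => abbb => abb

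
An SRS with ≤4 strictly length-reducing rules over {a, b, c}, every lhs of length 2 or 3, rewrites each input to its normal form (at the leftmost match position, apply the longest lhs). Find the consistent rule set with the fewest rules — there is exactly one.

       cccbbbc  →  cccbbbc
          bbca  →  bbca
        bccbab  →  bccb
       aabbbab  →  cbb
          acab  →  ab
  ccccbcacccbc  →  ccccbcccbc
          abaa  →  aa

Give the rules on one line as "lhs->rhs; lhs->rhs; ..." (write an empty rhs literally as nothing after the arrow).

aab->c; ac->; ba->

  | cccbbbc
  | bbca
  | bccbab => bccb
  | aabbbab => cbbab => cbb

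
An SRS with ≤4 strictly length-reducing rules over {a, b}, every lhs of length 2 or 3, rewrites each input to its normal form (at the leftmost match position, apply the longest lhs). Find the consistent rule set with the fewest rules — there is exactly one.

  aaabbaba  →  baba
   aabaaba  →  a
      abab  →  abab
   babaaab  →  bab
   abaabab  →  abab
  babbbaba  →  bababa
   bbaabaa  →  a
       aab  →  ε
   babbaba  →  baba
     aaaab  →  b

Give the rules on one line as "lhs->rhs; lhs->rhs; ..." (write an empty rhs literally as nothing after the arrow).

  | aaabbaba => babbaba => baba
  | aabaaba => aaba => a
  | abab
  | babaaab => babbab => bab

aa->b; aab->; bb->; bba->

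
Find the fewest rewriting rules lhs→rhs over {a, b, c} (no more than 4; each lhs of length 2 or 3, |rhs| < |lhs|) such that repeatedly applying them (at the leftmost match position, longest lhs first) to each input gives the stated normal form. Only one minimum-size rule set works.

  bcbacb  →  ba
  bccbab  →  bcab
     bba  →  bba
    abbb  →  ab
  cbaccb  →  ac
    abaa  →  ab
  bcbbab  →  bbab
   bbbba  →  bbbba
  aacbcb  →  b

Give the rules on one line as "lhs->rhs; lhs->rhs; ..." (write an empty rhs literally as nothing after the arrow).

  | bcbacb => bacb => ba
  | bccbab => bcab
  | bba
  | abbb => abb => ab

aa->b; abb->ab; cb->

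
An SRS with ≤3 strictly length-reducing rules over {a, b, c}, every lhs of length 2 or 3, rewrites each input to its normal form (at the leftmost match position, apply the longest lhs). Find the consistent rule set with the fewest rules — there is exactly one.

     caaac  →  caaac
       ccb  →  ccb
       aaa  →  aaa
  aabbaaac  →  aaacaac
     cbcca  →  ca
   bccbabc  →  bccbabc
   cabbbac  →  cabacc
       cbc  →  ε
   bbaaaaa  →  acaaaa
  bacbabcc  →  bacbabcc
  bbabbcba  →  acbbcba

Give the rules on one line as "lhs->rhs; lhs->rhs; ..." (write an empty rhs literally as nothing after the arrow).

  | caaac
  | ccb
  | aaa
  | aabbaaac => aaacaac

bba->ac; cbc->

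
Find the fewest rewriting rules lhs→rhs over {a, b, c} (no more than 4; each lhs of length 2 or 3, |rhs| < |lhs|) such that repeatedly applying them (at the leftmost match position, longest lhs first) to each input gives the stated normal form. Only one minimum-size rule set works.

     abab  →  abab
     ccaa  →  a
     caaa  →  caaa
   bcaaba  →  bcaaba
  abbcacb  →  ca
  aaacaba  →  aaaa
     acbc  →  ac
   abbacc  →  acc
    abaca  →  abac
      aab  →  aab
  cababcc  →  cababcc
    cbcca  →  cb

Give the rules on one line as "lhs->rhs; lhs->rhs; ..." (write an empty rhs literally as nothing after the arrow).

abb->; aca->ac; acb->a; cca->

  | abab
  | ccaa => a
  | caaa
  | bcaaba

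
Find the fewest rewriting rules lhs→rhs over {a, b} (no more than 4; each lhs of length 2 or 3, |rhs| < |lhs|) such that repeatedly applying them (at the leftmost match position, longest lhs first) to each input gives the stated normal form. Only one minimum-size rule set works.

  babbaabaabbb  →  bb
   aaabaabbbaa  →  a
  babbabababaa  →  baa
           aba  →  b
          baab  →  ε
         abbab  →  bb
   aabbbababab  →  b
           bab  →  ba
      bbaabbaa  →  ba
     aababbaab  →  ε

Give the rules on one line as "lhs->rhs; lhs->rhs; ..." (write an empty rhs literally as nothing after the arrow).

aab->ba; ab->a; aba->b; bba->

  | babbaabaabbb => babaabaabbb => bbabaabbb => baabbb => bbabb => bb
  | aaabaabbbaa => abaaabbbaa => baabbbaa => bbabbaa => bbaa => a
  | babbabababaa => bababababaa => bbbababaa => bbabaa => baa
  | aba => b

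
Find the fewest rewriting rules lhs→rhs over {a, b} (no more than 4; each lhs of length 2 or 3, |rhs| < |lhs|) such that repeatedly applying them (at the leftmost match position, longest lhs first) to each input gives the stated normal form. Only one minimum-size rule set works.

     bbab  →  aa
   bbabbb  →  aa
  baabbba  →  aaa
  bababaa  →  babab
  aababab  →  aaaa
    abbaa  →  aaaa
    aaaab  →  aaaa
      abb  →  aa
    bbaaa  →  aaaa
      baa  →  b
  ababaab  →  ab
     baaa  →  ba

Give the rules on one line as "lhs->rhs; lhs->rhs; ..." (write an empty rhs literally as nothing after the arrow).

aab->aa; baa->b; bb->a

  | bbab => aab => aa
  | bbabbb => aabbb => aabb => aab => aa
  | baabbba => bbbba => abba => aaa
  | bababaa => babab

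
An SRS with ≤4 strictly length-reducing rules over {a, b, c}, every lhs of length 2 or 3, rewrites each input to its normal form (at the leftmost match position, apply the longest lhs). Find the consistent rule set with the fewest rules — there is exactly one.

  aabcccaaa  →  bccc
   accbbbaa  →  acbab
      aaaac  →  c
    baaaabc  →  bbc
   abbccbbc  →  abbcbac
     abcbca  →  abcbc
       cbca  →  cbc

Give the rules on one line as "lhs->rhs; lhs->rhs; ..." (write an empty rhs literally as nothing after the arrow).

aa->; ca->c; cbb->ba

  | aabcccaaa => bcccaaa => bcccaa => bccca => bccc
  | accbbbaa => acbabaa => acbab
  | aaaac => aac => c
  | baaaabc => baabc => bbc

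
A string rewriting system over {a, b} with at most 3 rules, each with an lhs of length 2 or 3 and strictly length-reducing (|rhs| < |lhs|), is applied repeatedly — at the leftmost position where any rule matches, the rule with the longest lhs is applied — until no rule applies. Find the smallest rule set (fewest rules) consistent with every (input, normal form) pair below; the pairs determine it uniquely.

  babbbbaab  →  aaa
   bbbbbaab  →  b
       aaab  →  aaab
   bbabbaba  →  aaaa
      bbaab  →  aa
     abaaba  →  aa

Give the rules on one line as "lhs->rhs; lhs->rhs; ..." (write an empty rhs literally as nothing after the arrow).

ba->; bab->aa

  | babbbbaab => aabbbaab => aabbab => aabaa => aaa
  | bbbbbaab => bbbbab => bbbaa => bba => b
  | aaab
  | bbabbaba => baababa => ababa => aaaa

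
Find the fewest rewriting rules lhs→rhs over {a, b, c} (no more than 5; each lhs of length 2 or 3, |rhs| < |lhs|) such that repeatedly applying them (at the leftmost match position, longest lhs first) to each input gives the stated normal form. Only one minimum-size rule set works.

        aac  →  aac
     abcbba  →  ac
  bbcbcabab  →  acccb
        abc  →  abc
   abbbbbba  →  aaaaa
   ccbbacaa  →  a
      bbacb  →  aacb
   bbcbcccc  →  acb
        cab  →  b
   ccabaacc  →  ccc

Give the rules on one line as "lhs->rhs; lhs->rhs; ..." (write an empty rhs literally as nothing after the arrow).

ba->c; bb->a; ca->; cbc->cb

  | aac
  | abcbba => abcaa => aba => ac
  | bbcbcabab => acbcabab => acbabab => accbab => acccb
  | abc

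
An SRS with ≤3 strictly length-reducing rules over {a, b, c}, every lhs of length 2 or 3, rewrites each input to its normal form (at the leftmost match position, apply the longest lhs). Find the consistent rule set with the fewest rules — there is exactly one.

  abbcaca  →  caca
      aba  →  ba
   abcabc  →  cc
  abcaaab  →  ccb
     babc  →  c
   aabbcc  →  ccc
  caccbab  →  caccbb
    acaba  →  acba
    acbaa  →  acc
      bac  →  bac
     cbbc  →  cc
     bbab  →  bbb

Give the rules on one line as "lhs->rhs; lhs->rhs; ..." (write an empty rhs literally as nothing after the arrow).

  | abbcaca => bbcaca => bcaca => caca
  | aba => ba
  | abcabc => bcabc => cabc => cbc => cc
  | abcaaab => bcaaab => caaab => ccab => ccb

aa->c; ab->b; bc->c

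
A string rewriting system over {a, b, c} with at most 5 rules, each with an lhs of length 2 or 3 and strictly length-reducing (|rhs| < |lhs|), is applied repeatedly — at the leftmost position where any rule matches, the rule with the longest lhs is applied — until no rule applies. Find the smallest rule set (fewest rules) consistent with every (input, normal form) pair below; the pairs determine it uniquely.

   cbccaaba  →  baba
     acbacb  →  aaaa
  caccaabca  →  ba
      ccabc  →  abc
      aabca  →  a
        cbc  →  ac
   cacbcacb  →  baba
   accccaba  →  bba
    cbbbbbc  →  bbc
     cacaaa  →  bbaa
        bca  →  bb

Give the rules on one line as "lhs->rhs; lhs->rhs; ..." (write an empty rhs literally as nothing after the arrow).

abb->; acc->c; ca->b; cb->a

  | cbccaaba => accaaba => caaba => baba
  | acbacb => aaacb => aaaa
  | caccaabca => bccaabca => bcbabca => baabca => baabb => ba
  | ccabc => cbbc => abc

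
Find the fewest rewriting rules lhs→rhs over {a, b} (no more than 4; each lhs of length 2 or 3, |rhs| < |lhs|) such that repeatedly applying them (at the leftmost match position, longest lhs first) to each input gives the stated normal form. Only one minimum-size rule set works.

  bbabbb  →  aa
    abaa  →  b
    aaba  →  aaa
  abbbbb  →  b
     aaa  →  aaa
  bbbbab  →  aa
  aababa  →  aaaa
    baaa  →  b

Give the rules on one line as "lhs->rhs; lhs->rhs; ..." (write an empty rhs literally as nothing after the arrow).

  | bbabbb => aabbb => aabb => aab => aa
  | abaa => baa => ba => b
  | aaba => aaa
  | abbbbb => bbbbb => abbb => bbb => ab => b

aab->aa; ab->b; ba->b; bb->a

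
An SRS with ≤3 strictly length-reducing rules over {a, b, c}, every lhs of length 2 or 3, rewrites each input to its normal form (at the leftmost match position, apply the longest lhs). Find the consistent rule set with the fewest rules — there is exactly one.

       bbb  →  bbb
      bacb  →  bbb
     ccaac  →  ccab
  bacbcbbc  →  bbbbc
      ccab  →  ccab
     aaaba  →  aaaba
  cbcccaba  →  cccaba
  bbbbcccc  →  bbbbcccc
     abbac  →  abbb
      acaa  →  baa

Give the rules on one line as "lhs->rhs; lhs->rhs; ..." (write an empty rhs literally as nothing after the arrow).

  | bbb
  | bacb => bbb
  | ccaac => ccab
  | bacbcbbc => bbbcbbc => bbbbc

ac->b; cb->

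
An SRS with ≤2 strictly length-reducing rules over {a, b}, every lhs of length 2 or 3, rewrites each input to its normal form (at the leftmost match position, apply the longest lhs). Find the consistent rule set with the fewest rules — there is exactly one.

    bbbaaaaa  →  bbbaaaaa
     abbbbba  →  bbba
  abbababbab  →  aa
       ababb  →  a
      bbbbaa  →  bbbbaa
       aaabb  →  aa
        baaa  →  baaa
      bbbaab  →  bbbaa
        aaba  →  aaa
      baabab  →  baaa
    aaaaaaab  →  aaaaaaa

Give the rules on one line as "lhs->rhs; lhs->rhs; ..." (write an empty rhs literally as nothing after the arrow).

ab->a; abb->

  | bbbaaaaa
  | abbbbba => bbba
  | abbababbab => ababbab => aabbab => aab => aa
  | ababb => aabb => a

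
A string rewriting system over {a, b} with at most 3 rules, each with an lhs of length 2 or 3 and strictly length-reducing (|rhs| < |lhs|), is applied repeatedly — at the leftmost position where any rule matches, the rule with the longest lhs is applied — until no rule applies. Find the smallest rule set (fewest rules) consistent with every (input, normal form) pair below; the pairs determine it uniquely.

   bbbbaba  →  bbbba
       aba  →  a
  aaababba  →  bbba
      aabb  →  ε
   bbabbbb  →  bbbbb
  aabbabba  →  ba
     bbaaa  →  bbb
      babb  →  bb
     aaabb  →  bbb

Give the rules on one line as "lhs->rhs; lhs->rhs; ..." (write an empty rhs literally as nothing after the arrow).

aaa->b; ab->

  | bbbbaba => bbbba
  | aba => a
  | aaababba => bbabba => bbba
  | aabb => ab => ε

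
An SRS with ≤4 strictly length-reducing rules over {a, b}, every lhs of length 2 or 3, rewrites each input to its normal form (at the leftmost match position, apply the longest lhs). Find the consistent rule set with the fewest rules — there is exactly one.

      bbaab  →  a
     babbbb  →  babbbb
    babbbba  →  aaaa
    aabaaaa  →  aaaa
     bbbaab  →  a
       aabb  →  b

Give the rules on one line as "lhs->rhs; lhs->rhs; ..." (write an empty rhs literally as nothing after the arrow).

  | bbaab => aaab => a
  | babbbb
  | babbbba => babbaa => baaaa => aaaa
  | aabaaaa => aaaa

aab->; baa->aa; bba->aa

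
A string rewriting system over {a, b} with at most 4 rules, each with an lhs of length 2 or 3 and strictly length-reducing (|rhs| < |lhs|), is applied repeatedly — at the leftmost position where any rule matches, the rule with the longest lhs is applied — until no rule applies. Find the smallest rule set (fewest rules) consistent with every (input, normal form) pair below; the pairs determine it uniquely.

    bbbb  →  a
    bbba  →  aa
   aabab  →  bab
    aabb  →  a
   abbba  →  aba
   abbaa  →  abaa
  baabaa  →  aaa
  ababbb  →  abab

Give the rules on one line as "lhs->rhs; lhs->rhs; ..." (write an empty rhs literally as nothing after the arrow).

aab->b; abb->ab; bb->a; bbb->bb

  | bbbb => bbb => bb => a
  | bbba => bba => aa
  | aabab => bab
  | aabb => bb => a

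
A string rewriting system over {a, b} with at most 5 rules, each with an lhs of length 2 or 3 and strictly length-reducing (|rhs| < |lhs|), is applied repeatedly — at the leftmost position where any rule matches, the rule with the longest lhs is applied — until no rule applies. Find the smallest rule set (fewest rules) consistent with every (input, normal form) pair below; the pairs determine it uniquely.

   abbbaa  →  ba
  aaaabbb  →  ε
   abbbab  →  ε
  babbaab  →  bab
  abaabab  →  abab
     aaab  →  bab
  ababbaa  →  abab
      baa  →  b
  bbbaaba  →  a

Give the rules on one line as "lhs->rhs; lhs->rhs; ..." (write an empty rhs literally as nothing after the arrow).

  | abbbaa => aaa => ba
  | aaaabbb => baabbb => bbb => ε
  | abbbab => aab => ε
  | babbaab => babaab => bab

aa->b; aab->; bb->b; bbb->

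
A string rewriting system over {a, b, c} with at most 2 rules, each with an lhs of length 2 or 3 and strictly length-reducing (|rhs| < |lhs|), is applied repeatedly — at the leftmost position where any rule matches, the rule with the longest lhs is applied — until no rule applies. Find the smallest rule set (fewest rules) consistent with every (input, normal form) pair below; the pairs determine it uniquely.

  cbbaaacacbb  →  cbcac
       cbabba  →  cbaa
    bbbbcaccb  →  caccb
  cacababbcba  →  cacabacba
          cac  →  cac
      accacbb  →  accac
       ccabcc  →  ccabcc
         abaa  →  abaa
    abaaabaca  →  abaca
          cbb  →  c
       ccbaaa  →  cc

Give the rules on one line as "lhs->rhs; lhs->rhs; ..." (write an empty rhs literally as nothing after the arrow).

  | cbbaaacacbb => caaacacbb => cbcacbb => cbcac
  | cbabba => cbaa
  | bbbbcaccb => bbcaccb => caccb
  | cacababbcba => cacabacba

aaa->b; bb->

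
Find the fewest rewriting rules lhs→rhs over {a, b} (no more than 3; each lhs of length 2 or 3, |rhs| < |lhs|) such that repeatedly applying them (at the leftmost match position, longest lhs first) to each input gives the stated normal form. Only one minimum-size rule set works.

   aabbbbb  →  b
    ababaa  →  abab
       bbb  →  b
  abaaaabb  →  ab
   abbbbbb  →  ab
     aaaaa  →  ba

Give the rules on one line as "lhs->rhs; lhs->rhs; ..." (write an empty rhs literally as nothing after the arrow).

aa->b; bb->b

  | aabbbbb => bbbbbb => bbbbb => bbbb => bbb => bb => b
  | ababaa => ababb => abab
  | bbb => bb => b
  | abaaaabb => abbaabb => abaabb => abbbb => abbb => abb => ab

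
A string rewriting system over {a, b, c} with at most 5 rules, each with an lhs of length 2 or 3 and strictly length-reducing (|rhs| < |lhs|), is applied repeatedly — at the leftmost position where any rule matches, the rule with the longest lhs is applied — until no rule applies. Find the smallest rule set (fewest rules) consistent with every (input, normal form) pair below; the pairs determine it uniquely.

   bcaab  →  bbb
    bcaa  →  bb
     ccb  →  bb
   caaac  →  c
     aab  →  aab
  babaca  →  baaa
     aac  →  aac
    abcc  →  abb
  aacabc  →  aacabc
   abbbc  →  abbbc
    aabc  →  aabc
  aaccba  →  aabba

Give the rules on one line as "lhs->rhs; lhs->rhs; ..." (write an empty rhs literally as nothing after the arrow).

  | bcaab => bccb => bbb
  | bcaa => bcc => bb
  | ccb => bb
  | caaac => ccac => c

bac->a; caa->cc; cc->b; cca->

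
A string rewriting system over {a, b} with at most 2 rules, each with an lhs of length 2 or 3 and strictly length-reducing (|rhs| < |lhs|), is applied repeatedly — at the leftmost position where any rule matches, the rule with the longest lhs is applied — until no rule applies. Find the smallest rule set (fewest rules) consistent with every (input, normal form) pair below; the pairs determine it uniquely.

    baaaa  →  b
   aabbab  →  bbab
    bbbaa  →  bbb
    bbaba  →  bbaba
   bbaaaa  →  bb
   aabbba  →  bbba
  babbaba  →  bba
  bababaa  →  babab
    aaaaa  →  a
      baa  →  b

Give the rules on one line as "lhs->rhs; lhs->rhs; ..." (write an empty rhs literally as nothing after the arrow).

  | baaaa => baa => b
  | aabbab => bbab
  | bbbaa => bbb
  | bbaba

aa->; abb->a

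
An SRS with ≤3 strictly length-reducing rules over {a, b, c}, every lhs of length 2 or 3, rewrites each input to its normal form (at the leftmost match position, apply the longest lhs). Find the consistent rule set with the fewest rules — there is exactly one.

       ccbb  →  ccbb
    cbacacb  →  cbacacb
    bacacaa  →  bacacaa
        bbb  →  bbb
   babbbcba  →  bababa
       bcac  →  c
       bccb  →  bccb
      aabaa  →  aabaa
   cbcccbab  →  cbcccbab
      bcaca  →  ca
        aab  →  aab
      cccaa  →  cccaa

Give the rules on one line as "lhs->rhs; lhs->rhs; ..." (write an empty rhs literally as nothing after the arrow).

  | ccbb
  | cbacacb
  | bacacaa
  | bbb

bbc->a; bca->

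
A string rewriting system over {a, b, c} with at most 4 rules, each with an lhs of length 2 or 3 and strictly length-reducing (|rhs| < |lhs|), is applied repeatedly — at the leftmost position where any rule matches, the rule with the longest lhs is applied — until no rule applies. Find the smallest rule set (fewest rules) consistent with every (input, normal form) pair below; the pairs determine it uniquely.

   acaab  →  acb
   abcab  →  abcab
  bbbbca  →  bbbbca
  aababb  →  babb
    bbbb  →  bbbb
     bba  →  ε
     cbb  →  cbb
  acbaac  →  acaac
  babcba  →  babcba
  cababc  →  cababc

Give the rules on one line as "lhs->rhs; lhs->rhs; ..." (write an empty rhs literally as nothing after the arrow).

aab->b; baa->aa; bba->

  | acaab => acb
  | abcab
  | bbbbca
  | aababb => babb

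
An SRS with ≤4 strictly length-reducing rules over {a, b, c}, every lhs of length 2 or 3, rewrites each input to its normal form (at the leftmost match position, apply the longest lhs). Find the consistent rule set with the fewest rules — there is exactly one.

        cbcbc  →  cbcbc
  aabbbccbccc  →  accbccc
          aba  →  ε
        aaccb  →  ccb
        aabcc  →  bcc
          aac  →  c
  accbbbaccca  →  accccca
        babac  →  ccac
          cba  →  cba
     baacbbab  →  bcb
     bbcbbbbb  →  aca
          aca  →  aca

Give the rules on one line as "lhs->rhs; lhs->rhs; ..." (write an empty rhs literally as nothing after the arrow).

aa->; ab->a; bab->cc; bb->a

  | cbcbc
  | aabbbccbccc => bbbccbccc => abccbccc => accbccc
  | aba => aa => ε
  | aaccb => ccb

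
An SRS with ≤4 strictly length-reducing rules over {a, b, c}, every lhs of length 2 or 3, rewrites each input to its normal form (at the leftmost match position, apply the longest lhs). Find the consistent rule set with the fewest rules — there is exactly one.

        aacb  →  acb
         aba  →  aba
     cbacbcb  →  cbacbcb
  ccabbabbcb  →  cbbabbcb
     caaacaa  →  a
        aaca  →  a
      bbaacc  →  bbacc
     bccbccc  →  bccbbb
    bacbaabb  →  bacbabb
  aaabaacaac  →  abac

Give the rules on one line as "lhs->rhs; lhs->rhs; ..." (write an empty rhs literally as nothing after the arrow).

aa->a; ca->; ccc->bb

  | aacb => acb
  | aba
  | cbacbcb
  | ccabbabbcb => cbbabbcb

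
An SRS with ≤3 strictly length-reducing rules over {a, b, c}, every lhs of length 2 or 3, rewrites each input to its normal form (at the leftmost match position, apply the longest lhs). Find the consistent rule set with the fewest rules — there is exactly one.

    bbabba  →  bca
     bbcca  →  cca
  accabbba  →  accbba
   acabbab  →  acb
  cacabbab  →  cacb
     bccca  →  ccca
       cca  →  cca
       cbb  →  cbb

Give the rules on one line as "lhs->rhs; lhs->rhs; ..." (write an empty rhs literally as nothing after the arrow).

  | bbabba => bbba => bca
  | bbcca => bcca => cca
  | accabbba => accbba
  | acabbab => acbab => acb

ab->; bbb->bc; bcc->cc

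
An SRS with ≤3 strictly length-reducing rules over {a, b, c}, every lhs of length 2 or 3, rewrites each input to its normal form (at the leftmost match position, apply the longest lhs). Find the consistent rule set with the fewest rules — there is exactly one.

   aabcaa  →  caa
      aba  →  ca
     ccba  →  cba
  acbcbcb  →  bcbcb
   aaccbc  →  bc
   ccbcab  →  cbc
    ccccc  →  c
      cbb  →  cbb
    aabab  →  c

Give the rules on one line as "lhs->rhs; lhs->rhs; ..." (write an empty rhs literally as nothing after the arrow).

  | aabcaa => accaa => caa
  | aba => ca
  | ccba => cba
  | acbcbcb => bcbcb

ab->c; ac->; cc->c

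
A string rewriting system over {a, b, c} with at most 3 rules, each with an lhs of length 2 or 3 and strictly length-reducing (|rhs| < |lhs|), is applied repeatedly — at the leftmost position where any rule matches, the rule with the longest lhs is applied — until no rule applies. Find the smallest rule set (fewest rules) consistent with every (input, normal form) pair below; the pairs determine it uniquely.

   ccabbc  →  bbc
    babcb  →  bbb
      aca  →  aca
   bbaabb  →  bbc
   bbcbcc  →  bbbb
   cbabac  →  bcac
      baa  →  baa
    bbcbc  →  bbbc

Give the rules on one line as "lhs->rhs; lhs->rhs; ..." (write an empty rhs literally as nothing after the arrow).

  | ccabbc => babbc => bcbc => bbc
  | babcb => bccb => bbb
  | aca
  | bbaabb => bbacb => bbab => bbc

ab->c; cb->b; cc->b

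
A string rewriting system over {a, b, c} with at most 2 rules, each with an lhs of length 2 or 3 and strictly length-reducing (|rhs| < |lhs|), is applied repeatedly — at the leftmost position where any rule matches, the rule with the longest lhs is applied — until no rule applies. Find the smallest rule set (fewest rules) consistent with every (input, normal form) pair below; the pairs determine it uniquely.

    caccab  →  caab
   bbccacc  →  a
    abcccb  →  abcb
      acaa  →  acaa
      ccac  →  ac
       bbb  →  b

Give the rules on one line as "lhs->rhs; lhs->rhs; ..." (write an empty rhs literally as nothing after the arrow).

bb->; cc->

  | caccab => caab
  | bbccacc => ccacc => acc => a
  | abcccb => abcb
  | acaa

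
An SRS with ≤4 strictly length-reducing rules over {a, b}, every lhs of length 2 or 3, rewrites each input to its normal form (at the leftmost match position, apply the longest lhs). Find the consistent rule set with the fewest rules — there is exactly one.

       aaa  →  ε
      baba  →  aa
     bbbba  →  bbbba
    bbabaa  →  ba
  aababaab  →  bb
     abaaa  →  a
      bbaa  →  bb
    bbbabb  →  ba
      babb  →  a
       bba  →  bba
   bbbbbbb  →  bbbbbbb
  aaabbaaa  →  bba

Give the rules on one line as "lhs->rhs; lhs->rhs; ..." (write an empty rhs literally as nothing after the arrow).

aaa->; ab->a; baa->b; bab->a

  | aaa => ε
  | baba => aa
  | bbbba
  | bbabaa => baaa => ba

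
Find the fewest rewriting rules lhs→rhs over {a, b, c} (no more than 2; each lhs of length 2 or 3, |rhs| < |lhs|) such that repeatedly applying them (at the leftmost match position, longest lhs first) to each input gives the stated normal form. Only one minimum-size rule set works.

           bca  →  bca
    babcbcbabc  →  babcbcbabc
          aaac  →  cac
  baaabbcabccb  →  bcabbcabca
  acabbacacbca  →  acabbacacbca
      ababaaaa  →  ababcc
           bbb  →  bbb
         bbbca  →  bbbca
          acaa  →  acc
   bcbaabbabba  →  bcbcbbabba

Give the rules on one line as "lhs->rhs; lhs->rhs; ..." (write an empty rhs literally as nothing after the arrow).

aa->c; ccb->ca

  | bca
  | babcbcbabc
  | aaac => cac
  | baaabbcabccb => bcabbcabccb => bcabbcabca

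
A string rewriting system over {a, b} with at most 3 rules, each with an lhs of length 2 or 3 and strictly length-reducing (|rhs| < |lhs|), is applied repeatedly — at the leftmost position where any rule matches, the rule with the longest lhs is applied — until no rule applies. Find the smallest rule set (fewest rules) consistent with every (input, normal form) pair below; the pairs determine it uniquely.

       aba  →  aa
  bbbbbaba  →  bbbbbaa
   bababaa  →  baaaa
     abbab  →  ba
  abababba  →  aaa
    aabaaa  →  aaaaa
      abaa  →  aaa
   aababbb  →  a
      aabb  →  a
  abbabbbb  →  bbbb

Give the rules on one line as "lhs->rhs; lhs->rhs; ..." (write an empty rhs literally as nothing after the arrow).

ab->a; abb->b

  | aba => aa
  | bbbbbaba => bbbbbaa
  | bababaa => baabaa => baaaa
  | abbab => bab => ba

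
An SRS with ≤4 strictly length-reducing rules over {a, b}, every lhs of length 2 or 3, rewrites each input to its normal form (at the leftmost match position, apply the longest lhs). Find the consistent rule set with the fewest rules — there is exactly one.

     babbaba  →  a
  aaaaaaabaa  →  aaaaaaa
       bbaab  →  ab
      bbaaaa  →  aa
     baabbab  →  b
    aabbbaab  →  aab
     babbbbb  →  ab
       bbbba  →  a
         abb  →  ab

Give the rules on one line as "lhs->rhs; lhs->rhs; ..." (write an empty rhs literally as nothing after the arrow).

  | babbaba => abbaba => ababa => ba => a
  | aaaaaaabaa => aaaaaaa
  | bbaab => bab => ab
  | bbaaaa => baaa => aa

aba->; abb->ab; ba->a; baa->a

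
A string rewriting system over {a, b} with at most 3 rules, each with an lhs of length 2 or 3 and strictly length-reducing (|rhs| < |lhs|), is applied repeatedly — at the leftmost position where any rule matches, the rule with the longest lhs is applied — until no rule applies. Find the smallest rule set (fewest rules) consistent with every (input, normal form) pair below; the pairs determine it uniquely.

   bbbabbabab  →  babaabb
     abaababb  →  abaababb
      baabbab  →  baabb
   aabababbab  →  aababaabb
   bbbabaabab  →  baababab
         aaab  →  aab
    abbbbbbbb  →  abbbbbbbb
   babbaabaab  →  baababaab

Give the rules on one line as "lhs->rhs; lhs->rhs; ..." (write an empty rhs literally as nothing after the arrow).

  | bbbabbabab => babbbabab => bababbab => babaabb
  | abaababb
  | baabbab => baaabb => baabb
  | aabababbab => aababaabb

aaa->aa; bba->ab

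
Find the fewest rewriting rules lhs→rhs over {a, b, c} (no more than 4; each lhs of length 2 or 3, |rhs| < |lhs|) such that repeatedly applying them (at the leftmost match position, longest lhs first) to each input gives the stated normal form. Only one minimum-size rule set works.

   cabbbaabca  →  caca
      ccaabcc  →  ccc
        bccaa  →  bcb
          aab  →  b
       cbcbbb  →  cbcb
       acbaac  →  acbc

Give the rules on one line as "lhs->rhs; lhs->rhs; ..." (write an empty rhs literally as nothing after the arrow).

  | cabbbaabca => cabaabca => cabbca => caca
  | ccaabcc => cbbcc => ccc
  | bccaa => bcb
  | aab => b

aa->; bb->; caa->b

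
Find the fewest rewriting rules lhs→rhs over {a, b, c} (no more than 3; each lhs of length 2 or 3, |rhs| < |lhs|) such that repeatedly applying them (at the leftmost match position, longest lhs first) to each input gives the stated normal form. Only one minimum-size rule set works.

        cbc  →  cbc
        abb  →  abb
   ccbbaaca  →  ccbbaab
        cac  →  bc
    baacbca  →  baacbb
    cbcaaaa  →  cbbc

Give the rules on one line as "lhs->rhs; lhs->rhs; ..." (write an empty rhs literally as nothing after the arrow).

  | cbc
  | abb
  | ccbbaaca => ccbbaab
  | cac => bc

aaa->c; ca->b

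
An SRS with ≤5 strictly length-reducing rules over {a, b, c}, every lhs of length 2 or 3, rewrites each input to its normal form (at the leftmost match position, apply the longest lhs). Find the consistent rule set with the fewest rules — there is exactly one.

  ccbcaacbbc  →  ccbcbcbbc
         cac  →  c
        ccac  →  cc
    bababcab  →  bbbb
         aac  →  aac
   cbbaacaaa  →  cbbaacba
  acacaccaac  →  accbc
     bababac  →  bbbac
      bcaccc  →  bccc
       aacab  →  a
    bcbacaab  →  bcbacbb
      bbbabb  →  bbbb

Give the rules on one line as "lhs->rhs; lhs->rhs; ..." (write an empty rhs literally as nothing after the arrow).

  | ccbcaacbbc => ccbcbcbbc
  | cac => c
  | ccac => cc
  | bababcab => bbbcab => bbbb

ab->; aba->b; ca->; caa->cb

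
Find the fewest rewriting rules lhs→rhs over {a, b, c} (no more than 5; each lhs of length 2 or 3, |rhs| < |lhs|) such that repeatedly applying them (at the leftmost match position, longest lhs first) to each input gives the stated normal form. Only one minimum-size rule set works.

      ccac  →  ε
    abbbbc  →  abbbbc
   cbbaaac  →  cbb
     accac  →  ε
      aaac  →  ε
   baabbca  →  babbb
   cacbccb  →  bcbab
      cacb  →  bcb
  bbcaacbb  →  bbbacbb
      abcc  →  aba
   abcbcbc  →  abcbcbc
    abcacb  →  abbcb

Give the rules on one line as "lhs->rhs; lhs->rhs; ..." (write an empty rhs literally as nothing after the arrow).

aa->a; aac->; ca->b; cc->a

  | ccac => aac => ε
  | abbbbc
  | cbbaaac => cbbaac => cbb
  | accac => aaac => aac => ε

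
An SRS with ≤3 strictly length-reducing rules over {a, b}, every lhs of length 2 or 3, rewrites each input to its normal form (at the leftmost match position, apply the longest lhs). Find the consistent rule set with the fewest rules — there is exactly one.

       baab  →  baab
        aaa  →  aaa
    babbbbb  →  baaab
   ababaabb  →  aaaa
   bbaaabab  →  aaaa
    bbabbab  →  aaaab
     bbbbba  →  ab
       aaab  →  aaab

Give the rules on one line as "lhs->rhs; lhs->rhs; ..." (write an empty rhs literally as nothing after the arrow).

  | baab
  | aaa
  | babbbbb => baabbb => baaab
  | ababaabb => bbaabb => aaabb => aaaa

aba->b; bb->a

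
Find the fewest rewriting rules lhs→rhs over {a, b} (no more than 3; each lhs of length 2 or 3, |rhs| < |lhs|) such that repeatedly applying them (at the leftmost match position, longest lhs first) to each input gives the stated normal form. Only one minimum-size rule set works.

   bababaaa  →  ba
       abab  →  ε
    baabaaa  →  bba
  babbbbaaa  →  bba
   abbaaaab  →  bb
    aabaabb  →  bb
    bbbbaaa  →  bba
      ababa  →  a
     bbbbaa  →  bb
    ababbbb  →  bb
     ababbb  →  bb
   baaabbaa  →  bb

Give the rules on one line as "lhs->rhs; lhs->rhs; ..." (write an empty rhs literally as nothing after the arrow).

  | bababaaa => babaaa => baaa => ba
  | abab => ab => ε
  | baabaaa => bbaaa => bba
  | babbbbaaa => bbbbaaa => bbbaaa => bbaaa => bba

aa->; ab->; bbb->bb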